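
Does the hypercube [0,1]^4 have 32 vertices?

False. The 4-cube has 2^4 = 16 vertices.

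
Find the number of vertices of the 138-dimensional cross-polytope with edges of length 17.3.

Number of vertices = 2n = 276.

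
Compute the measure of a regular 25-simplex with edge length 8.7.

Volume = 8.7^25 · √(26/2^25) / 25! ≈ 1.74561e-05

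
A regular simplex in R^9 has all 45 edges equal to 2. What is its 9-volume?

V_9 = √(10) · 2^9 / (9! · 2^(9/2)) ≈ 0.000197184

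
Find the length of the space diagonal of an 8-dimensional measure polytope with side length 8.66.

The space diagonal of an n-cube of side s is s√n. Here 8.66·√8 ≈ 24.4942.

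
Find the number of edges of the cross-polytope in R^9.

An n-cross-polytope has 2^(k+1)·C(n,k+1) k-faces. Here 2^2·C(9,2) = 4·36 = 144.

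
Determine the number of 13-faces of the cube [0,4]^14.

f_13(14-cube) = (14 choose 13) · 2^1 = 28.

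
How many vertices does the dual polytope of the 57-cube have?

Number of vertices = 2n = 114.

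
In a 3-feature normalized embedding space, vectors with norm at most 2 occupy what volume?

The n-ball volume is π^(n/2)·r^n/Γ(n/2+1). With n=3, r=2: V = 32·π/3 ≈ 33.5103.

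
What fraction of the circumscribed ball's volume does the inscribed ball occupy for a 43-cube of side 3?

The radii are 3/2 and 3√43/2, so the volume ratio is (1/√43)^43 = 43^{-43/2} ≈ 7.59326e-36.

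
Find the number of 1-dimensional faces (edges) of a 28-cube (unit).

Each of the 2^28 = 268435456 vertices has degree 28; total edges = 28·2^28/2 = 3758096384.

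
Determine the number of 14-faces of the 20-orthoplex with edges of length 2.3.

Number of 14-faces = 2^(14+1) · C(20,14+1) = 32768 · 15504 = 508035072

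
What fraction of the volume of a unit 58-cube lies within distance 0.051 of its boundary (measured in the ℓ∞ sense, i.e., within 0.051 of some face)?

The inner cube has side 1-2·0.051 = 0.898 and volume (0.898)^58 ≈ 0.00195, so the shell holds 0.99805 of the volume.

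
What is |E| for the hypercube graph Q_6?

The 6-cube has n·2^(n-1) = 6·2^5 = 6·32 = 192 edges.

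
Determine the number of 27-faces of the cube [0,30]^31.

Choose 27 of 31 axes to span the face (C(31,27) = 31465 ways), then fix each of the remaining 4 coordinates at one of its two extreme values (2^4 = 16 ways): 31465·16 = 503440.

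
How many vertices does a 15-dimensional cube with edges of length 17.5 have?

The 15-cube has 2^15 = 32768 vertices.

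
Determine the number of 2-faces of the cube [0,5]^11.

f_2(11-cube) = (11 choose 2) · 2^9 = 28160.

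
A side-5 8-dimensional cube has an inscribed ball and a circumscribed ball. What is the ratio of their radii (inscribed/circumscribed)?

r_in / r_out = (5/2) / (5√8/2) = 1/√8 ≈ 0.353553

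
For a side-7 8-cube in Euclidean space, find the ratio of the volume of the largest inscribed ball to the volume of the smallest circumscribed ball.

V_in / V_out = (r_in/r_out)^8 = (1/√8)^8 = 8^(-8/2) ≈ 0.000244141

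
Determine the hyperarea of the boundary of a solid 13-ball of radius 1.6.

S = n·V_n(r)/r = 13·V_13(1.6)/1.6 (volume-to-surface relation), giving 3332.15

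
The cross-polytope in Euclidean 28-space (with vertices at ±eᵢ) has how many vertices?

An n-cross-polytope has 2n vertices; here n = 28, giving 56.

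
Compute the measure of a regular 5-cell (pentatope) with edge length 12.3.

Volume = 12.3^4 · √(5/2^4) / 4! ≈ 533.131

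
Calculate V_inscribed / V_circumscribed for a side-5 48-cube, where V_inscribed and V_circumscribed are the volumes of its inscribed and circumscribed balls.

V_in / V_out = (r_in/r_out)^48 = (1/√48)^48 = 48^(-48/2) ≈ 4.469e-41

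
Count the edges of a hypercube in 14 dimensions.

The 14-cube has n·2^(n-1) = 14·2^13 = 14·8192 = 114688 edges.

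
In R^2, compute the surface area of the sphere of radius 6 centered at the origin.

S_2(6) = 2·π^(2/2)·(6)^1 / Γ(2/2) = 2πr = 2π·6 ≈ 37.6991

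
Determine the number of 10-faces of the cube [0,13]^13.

f_10(13-cube) = (13 choose 10) · 2^3 = 2288.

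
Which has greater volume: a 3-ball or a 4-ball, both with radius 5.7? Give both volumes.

V_3(5.7) ≈ 775.735. V_4(5.7) ≈ 5209.18. The 4-ball is larger.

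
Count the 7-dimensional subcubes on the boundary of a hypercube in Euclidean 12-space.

f_7(12-cube) = (12 choose 7) · 2^5 = 25344.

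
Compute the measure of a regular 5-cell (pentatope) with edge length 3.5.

Volume = 3.5^4 · √(5/2^4) / 4! ≈ 3.49531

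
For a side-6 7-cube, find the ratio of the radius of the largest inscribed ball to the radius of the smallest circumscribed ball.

Ratio = (s/2)/(s√7/2) = 7^(-1/2) ≈ 0.377964.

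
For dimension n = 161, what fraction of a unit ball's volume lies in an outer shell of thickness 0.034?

1 - (1-0.034)^161 ≈ 0.996187 ≈ 99.62%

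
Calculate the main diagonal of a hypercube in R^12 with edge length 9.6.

The space diagonal of an n-cube of side s is s√n. Here 9.6·√12 ≈ 33.2554.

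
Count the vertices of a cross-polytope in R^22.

Number of vertices = 2n = 44.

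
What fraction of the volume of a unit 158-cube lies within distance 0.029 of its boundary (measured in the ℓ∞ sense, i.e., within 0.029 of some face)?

Shell fraction = 1 - (1-0.058)^158 ≈ 0.999921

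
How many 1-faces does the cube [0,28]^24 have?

Number of 1-faces = C(24,1)·2^(24-1) = 24·8388608 = 201326592.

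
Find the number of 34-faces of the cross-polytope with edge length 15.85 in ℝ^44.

f_34(44-orthoplex) = 2^35 · (44 choose 35) = 24358666775973330944.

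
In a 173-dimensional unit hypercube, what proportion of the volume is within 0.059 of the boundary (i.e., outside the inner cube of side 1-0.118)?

1 - (1 - 2·0.059)^173 = 1 - 0.882^173 ≈ 1 - 3.682e-10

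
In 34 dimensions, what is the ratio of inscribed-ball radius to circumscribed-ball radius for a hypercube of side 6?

r_in = 6/2 (half the side); r_out = 6√34/2 (half the diagonal). Ratio = 1/√34 ≈ 0.171499.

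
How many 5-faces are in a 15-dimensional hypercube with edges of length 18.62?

Number of 5-faces = C(15,5) · 2^(15-5) = 3003 · 1024 = 3075072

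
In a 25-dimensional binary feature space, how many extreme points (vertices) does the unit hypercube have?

The 25-cube has 2^25 = 33554432 vertices.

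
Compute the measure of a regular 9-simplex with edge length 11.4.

For a regular n-simplex with edge a, V = (a^n / n!)·√((n+1)/2^n). With a=11.4, n=9: V ≈ 1252.41.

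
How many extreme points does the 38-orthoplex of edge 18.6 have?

The 38-dimensional cross-polytope has 2n = 2·38 = 76 vertices.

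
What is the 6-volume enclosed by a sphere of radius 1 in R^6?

V_6(1) = π^(6/2) · (1)^6 / Γ(6/2 + 1) = π^3/6 ≈ 5.16771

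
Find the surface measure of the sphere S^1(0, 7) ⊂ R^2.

S_2(7) = 2·π^(2/2)·(7)^1 / Γ(2/2) = 2πr = 2π·7 ≈ 43.9823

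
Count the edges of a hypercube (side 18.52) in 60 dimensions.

The 60-cube has n·2^(n-1) = 60·2^59 = 60·576460752303423488 = 34587645138205409280 edges.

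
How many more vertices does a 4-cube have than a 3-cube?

The 4-cube has 2^4 = 16 vertices. The 3-cube has 2^3 = 8 vertices. Difference: 16 - 8 = 8.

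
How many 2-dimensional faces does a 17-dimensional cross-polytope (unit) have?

Number of 2-faces = 2^(2+1) · C(17,2+1) = 8 · 680 = 5440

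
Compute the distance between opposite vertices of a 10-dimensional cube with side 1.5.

||(1.5,1.5,...,1.5)|| = √(10)·1.5 ≈ 4.74342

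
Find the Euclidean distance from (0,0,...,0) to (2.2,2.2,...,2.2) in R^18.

||(2.2,2.2,...,2.2)|| = √(18)·2.2 ≈ 9.33381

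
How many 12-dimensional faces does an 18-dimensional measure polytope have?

Number of 12-faces = C(18,12) · 2^(18-12) = 18564 · 64 = 1188096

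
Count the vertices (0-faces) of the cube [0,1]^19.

Number of vertices = 2^19 = 524288.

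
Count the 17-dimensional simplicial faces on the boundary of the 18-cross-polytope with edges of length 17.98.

An n-cross-polytope has 2^(k+1)·C(n,k+1) k-faces. Here 2^18·C(18,18) = 262144·1 = 262144.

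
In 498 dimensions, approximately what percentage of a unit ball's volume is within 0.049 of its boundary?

1 - (1-0.049)^498 ≈ 1 - 1.361e-11 ≈ (100 - 1.36e-09)%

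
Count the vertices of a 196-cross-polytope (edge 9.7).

The vertices are ±e_1, ..., ±e_196, so there are 2·196 = 392.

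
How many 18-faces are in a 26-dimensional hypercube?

An n-cube has C(n,k)·2^(n-k) k-faces. Here C(26,18)·2^8 = 1562275·256 = 399942400.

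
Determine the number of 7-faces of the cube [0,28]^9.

Choose 7 of 9 axes to span the face (C(9,7) = 36 ways), then fix each of the remaining 2 coordinates at one of its two extreme values (2^2 = 4 ways): 36·4 = 144.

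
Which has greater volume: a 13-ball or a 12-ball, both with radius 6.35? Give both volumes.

V_13(6.35) ≈ 2.48542e+10. V_12(6.35) ≈ 5.7392e+09. The 13-ball is larger.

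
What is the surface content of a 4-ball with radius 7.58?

|∂B_4(7.58)| ≈ 8596.81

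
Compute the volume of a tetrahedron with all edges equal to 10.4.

Volume = (√2/12) · 10.4³ = 132.566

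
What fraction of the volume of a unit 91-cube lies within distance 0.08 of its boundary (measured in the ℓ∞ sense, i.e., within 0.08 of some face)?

1 - (1 - 2·0.08)^91 = 1 - 0.84^91 ≈ 0.9999998713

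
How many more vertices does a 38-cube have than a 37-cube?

The 38-cube has 2^38 = 274877906944 vertices. The 37-cube has 2^37 = 137438953472 vertices. Difference: 274877906944 - 137438953472 = 137438953472.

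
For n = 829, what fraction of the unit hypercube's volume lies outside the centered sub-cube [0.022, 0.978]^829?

Shell fraction = 1 - (1-0.044)^829 ≈ 1 - 6.304e-17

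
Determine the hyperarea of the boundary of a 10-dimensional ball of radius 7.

S_10(7) = 2·π^(10/2)·(7)^9 / Γ(10/2) = 40353607·π^5/12 ≈ 1.02908e+09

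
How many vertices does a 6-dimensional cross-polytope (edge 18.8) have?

The 6-dimensional cross-polytope has 2n = 2·6 = 12 vertices.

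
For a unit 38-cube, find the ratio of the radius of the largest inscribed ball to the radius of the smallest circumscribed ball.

For an n-cube of any side s, the inradius is s/2 and the circumradius is s√n/2, so the ratio is 1/√38 ≈ 0.162221.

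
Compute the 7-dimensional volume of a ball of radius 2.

V_7(2) = π^(7/2) · (2)^7 / Γ(7/2 + 1) = 2048·π^3/105 ≈ 604.77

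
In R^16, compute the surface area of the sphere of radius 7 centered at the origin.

The surface area of an n-ball is 2π^(n/2) r^(n-1) / Γ(n/2). For n=16, r=7: 678223072849·π^8/360 ≈ 1.78759e+13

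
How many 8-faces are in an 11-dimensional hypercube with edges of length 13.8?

Choose 8 of 11 axes to span the face (C(11,8) = 165 ways), then fix each of the remaining 3 coordinates at one of its two extreme values (2^3 = 8 ways): 165·8 = 1320.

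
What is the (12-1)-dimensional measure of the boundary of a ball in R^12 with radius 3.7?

The surface area of an n-ball is 2π^(n/2) r^(n-1) / Γ(n/2). For n=12, r=3.7: 2.8508e+07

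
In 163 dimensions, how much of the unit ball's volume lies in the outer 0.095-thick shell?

V(inner)/V(outer) = ((1-0.095)/1)^163 ≈ 8.585e-08, so the shell fraction is 0.9999999142.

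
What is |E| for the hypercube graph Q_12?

Each of the 2^12 = 4096 vertices has degree 12; total edges = 12·2^12/2 = 24576.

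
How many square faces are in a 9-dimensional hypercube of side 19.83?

Choose 2 of 9 axes to span the face (C(9,2) = 36 ways), then fix each of the remaining 7 coordinates at one of its two extreme values (2^7 = 128 ways): 36·128 = 4608.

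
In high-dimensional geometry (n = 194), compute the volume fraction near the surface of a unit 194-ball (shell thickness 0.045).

1 - (1-0.045)^194 ≈ 0.999868 ≈ 99.9868%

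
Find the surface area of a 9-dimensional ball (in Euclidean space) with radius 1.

S_9(1) = 2·π^(9/2)·(1)^8 / Γ(9/2) = 32·π^4/105 ≈ 29.6866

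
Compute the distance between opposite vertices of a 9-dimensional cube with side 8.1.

d = √(8.1² + 8.1² + ... + 8.1²) [9 terms] = √(9·8.1²) = 8.1√9 = 24.3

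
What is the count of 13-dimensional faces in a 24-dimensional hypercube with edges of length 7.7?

Number of 13-faces = C(24,13) · 2^(24-13) = 2496144 · 2048 = 5112102912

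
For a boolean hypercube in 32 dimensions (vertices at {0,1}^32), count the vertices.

Number of vertices = 2^32 = 4294967296.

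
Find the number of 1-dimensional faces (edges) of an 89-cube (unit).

The 89-cube has n·2^(n-1) = 89·2^88 = 89·309485009821345068724781056 = 27544165874099711116505513984 edges.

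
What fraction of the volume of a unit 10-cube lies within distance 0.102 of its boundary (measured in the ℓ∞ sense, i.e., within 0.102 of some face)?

The inner cube has side 1-2·0.102 = 0.796 and volume (0.796)^10 ≈ 0.1021, so the shell holds 0.897875 of the volume.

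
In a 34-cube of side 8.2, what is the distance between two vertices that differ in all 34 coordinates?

d = √(8.2² + 8.2² + ... + 8.2²) [34 terms] = √(34·8.2²) = 8.2√34 ≈ 47.8138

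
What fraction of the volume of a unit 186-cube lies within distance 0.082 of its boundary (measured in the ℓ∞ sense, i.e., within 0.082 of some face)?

The inner cube has side 1-2·0.082 = 0.836 and volume (0.836)^186 ≈ 3.391e-15, so the shell holds 1 - 3.391e-15 of the volume.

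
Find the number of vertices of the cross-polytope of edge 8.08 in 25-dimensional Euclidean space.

Each 0-face is the convex hull of 1 vertex, one chosen as ±e_i from each of 1 distinct axis: 2^1·C(25,1) = 50.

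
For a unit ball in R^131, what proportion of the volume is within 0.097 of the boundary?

1 - (1-0.097)^131 ≈ 0.9999984329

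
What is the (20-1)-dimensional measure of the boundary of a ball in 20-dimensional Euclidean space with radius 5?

The surface area of an n-ball is 2π^(n/2) r^(n-1) / Γ(n/2). For n=20, r=5: 3814697265625·π^10/36288 ≈ 9.84455e+12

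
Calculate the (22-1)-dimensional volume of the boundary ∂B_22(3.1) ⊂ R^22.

S_22(3.1) = 2·π^(22/2)·(3.1)^21 / Γ(22/2) ≈ 3.37685e+09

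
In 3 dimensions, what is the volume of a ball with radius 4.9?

The n-ball volume is π^(n/2)·r^n/Γ(n/2+1). With n=3, r=4.9: V ≈ 492.807.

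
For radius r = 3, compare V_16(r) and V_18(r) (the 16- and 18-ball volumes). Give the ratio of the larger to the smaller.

V_16(3) ≈ 1.01302e+07, V_18(3) ≈ 3.1825e+07. The 18-ball is larger by a factor of 3.142.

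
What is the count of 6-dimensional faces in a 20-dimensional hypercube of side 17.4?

f_6(20-cube) = (20 choose 6) · 2^14 = 635043840.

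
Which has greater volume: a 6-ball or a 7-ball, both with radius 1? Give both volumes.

V_6(1) ≈ 5.16771. V_7(1) ≈ 4.72477. The 6-ball is larger.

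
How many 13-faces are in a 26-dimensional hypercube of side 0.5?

Choose 13 of 26 axes to span the face (C(26,13) = 10400600 ways), then fix each of the remaining 13 coordinates at one of its two extreme values (2^13 = 8192 ways): 10400600·8192 = 85201715200.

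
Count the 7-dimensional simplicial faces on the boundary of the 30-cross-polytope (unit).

Number of 7-faces = 2^(7+1) · C(30,7+1) = 256 · 5852925 = 1498348800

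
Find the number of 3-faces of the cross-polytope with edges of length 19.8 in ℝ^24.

Each 3-face is the convex hull of 4 vertices, one chosen as ±e_i from each of 4 distinct axes: 2^4·C(24,4) = 170016.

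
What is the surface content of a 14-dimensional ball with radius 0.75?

S = n·V_n(r)/r = 14·V_14(0.75)/0.75 (volume-to-surface relation), giving 0.199316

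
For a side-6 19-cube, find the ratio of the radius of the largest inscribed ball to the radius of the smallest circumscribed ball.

r_in / r_out = (6/2) / (6√19/2) = 1/√19 ≈ 0.229416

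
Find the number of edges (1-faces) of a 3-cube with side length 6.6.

Choose 1 of 3 axes to span the face (C(3,1) = 3 ways), then fix each of the remaining 2 coordinates at one of its two extreme values (2^2 = 4 ways): 3·4 = 12.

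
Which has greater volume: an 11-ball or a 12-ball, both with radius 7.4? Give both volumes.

V_11(7.4) ≈ 6.86521e+09. V_12(7.4) ≈ 3.60037e+10. The 12-ball is larger.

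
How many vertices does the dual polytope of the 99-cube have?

The vertices are ±e_1, ..., ±e_99, so there are 2·99 = 198.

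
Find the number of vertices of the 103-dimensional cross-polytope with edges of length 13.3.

Number of vertices = 2n = 206.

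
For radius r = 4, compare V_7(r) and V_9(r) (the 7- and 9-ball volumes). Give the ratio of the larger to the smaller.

V_7(4) ≈ 77410.6, V_9(4) ≈ 864684. The 9-ball is larger by a factor of 11.17.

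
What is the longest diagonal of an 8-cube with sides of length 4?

d = √(4² + 4² + ... + 4²) [8 terms] = √(8·4²) = 4√8 ≈ 11.3137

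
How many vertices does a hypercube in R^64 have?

The 64-cube has 2^64 = 18446744073709551616 vertices.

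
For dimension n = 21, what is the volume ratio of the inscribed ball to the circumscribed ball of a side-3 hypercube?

V_in/V_out = n^(-n/2) = 21^(-21/2) ≈ 1.30827e-14.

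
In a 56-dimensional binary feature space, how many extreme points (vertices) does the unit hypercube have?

The 56-cube has 2^56 = 72057594037927936 vertices.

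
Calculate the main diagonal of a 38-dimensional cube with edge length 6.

Diagonal = √38 · 6 ≈ 36.9865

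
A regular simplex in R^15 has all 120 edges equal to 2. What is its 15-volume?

Volume = 2^15 · √(16/2^15) / 15! ≈ 5.53714e-10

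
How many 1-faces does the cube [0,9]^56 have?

Number of 1-faces = C(56,1)·2^(56-1) = 56·36028797018963968 = 2017612633061982208.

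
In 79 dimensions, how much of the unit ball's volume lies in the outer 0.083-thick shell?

Shell fraction = 1 - (1-0.083)^79 ≈ 0.998935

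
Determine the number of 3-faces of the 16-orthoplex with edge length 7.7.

An n-cross-polytope has 2^(k+1)·C(n,k+1) k-faces. Here 2^4·C(16,4) = 16·1820 = 29120.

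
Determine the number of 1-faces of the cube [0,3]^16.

f_1(16-cube) = (16 choose 1) · 2^15 = 524288.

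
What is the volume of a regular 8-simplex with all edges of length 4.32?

V = (4.32^8 / 8!) · √((8+1) / 2^8) ≈ 0.564093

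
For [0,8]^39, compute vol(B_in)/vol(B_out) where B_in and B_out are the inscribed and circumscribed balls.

V_in/V_out = n^(-n/2) = 39^(-39/2) ≈ 9.42411e-32.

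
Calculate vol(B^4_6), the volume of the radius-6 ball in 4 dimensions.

The n-ball volume is π^(n/2)·r^n/Γ(n/2+1). With n=4, r=6: V = 648·π^2 ≈ 6395.5.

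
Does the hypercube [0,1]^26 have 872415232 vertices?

False. The 26-cube has 2^26 = 67108864 vertices.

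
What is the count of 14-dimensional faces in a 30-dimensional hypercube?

An n-cube has C(n,k)·2^(n-k) k-faces. Here C(30,14)·2^16 = 145422675·65536 = 9530420428800.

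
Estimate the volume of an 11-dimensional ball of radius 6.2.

V_11(6.2) = π^(11/2) · (6.2)^11 / Γ(11/2 + 1) ≈ 9.80423e+08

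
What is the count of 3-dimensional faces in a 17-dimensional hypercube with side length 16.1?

f_3(17-cube) = (17 choose 3) · 2^14 = 11141120.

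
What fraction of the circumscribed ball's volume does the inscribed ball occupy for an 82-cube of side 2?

Volume scales as r^n, and r_in/r_out = 1/√82, giving (1/√82)^82 ≈ 3.4169e-79.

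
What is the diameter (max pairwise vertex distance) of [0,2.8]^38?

Diagonal = √38 · 2.8 ≈ 17.2604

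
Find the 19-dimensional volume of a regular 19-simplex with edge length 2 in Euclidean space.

V_19 = √(20) · 2^19 / (19! · 2^(19/2)) ≈ 2.66198e-14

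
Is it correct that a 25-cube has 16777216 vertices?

False. The 25-cube has 2^25 = 33554432 vertices.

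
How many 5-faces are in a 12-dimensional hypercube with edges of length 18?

Choose 5 of 12 axes to span the face (C(12,5) = 792 ways), then fix each of the remaining 7 coordinates at one of its two extreme values (2^7 = 128 ways): 792·128 = 101376.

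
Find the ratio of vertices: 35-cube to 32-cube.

The 35-cube has 2^35 = 34359738368 vertices. The 32-cube has 2^32 = 4294967296 vertices. Ratio: 34359738368/4294967296 = 8.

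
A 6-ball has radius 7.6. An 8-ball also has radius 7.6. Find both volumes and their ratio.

V_6(7.6) ≈ 995818. V_8(7.6) ≈ 4.51749e+07. Ratio V_6/V_8 ≈ 0.02204.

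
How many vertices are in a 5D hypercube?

f_0(5-cube) = (5 choose 0) · 2^5 = 32.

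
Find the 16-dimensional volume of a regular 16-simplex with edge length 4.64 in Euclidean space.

For a regular n-simplex with edge a, V = (a^n / n!)·√((n+1)/2^n). With a=4.64, n=16: V ≈ 3.55347e-05.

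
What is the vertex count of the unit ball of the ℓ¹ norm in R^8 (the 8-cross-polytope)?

The 8-dimensional cross-polytope has 2n = 2·8 = 16 vertices.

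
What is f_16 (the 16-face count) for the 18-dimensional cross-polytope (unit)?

Each 16-face is the convex hull of 17 vertices, one chosen as ±e_i from each of 17 distinct axes: 2^17·C(18,17) = 2359296.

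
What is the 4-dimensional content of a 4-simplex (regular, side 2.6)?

For a regular n-simplex with edge a, V = (a^n / n!)·√((n+1)/2^n). With a=2.6, n=4: V ≈ 1.06441.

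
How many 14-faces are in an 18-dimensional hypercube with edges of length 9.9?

f_14(18-cube) = (18 choose 14) · 2^4 = 48960.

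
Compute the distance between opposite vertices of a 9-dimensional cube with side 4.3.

d = √(4.3² + 4.3² + ... + 4.3²) [9 terms] = √(9·4.3²) = 4.3√9 = 12.9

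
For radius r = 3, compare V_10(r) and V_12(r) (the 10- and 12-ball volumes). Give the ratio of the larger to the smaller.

V_10(3) ≈ 150585, V_12(3) ≈ 709613. The 12-ball is larger by a factor of 4.712.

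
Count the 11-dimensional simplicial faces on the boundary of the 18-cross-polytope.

f_11(18-orthoplex) = 2^12 · (18 choose 12) = 76038144.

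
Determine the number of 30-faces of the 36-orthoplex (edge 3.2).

An n-cross-polytope has 2^(k+1)·C(n,k+1) k-faces. Here 2^31·C(36,31) = 2147483648·376992 = 809584155426816.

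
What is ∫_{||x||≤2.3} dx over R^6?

V_6(2.3) = π^(6/2) · (2.3)^6 / Γ(6/2 + 1) ≈ 765.007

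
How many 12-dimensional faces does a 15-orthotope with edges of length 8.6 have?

An n-cube has C(n,k)·2^(n-k) k-faces. Here C(15,12)·2^3 = 455·8 = 3640.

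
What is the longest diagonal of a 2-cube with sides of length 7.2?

Diagonal = √2 · 7.2 ≈ 10.1823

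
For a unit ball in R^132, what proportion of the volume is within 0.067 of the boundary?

1 - (1-0.067)^132 ≈ 0.999894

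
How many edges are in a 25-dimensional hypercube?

Choose 1 of 25 axes to span the face (C(25,1) = 25 ways), then fix each of the remaining 24 coordinates at one of its two extreme values (2^24 = 16777216 ways): 25·16777216 = 419430400.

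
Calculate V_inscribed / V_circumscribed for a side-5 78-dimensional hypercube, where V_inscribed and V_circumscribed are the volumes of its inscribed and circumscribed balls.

V_in / V_out = (r_in/r_out)^78 = (1/√78)^78 = 78^(-78/2) ≈ 1.61551e-74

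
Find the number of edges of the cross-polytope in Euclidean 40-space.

Each 1-face is the convex hull of 2 vertices, one chosen as ±e_i from each of 2 distinct axes: 2^2·C(40,2) = 3120.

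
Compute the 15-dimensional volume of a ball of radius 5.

V_15(5) = π^(15/2) · (5)^15 / Γ(15/2 + 1) = 312500000000·π^7/81081 ≈ 1.16407e+10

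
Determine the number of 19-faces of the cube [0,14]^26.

An n-cube has C(n,k)·2^(n-k) k-faces. Here C(26,19)·2^7 = 657800·128 = 84198400.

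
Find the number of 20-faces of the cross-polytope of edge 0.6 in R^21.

Each 20-face is the convex hull of 21 vertices, one chosen as ±e_i from each of 21 distinct axes: 2^21·C(21,21) = 2097152.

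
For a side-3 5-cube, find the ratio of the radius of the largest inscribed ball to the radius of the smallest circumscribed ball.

r_in = 3/2 (half the side); r_out = 3√5/2 (half the diagonal). Ratio = 1/√5 ≈ 0.447214.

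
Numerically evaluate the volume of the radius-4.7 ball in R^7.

Volume = π^{7/2}·(4.7)^7/Γ(9/2) ≈ 239368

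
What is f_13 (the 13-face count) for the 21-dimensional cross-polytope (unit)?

Number of 13-faces = 2^(13+1) · C(21,13+1) = 16384 · 116280 = 1905131520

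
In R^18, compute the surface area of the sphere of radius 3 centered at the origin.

The surface area of an n-ball is 2π^(n/2) r^(n-1) / Γ(n/2). For n=18, r=3: 14348907·π^9/2240 ≈ 1.9095e+08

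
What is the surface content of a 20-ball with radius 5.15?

The surface area of an n-ball is 2π^(n/2) r^(n-1) / Γ(n/2). For n=20, r=5.15: 1.72625e+13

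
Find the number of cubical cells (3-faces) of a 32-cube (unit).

Number of 3-faces = C(32,3) · 2^(32-3) = 4960 · 536870912 = 2662879723520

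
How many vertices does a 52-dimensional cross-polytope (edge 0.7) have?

Number of vertices = 2n = 104.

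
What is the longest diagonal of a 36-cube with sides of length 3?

d = √(3² + 3² + ... + 3²) [36 terms] = √(36·3²) = 3√36 = 18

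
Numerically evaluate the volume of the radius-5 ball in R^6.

Volume = π^{6/2}·(5)^6/Γ(4) = 15625·π^3/6 ≈ 80745.5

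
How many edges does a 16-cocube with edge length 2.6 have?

f_1(16-orthoplex) = 2^2 · (16 choose 2) = 480.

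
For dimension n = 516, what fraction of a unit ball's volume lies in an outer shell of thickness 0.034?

1 - (1-0.034)^516 ≈ 0.9999999823 ≈ 99.999998%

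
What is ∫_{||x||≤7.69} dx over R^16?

V_16(7.69) = π^(16/2) · (7.69)^16 / Γ(16/2 + 1) ≈ 3.51965e+13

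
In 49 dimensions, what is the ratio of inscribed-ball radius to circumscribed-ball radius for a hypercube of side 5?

For an n-cube of any side s, the inradius is s/2 and the circumradius is s√n/2, so the ratio is 1/√49 ≈ 0.142857.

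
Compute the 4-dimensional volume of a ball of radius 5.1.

Volume = π^{4/2}·(5.1)^4/Γ(3) ≈ 3338.49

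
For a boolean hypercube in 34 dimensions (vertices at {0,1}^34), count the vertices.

Each vertex is a binary string of length 34, so there are 2^34 = 17179869184.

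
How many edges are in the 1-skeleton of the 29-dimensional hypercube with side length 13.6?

An n-cube has n·2^(n-1) edges. With n = 29: 29·268435456 = 7784628224.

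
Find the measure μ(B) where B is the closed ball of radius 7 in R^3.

V = 1372·π/3 ≈ 1436.76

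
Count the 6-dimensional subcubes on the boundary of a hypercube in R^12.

An n-cube has C(n,k)·2^(n-k) k-faces. Here C(12,6)·2^6 = 924·64 = 59136.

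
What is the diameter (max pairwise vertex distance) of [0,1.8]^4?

d = √(1.8² + 1.8² + ... + 1.8²) [4 terms] = √(4·1.8²) = 1.8√4 = 3.6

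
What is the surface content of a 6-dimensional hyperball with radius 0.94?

|∂B_6(0.94)| ≈ 22.7556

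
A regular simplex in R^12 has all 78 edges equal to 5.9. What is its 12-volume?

V_12 = √(13) · 5.9^12 / (12! · 2^(12/2)) ≈ 0.209256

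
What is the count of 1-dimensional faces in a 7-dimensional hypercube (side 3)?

Number of 1-faces = C(7,1) · 2^(7-1) = 7 · 64 = 448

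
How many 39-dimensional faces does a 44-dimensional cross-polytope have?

An n-cross-polytope has 2^(k+1)·C(n,k+1) k-faces. Here 2^40·C(44,40) = 1099511627776·135751 = 149259802982219776.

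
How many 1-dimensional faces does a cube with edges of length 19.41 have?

An n-cube has C(n,k)·2^(n-k) k-faces. Here C(3,1)·2^2 = 3·4 = 12.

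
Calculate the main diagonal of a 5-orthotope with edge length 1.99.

The space diagonal of an n-cube of side s is s√n. Here 1.99·√5 ≈ 4.44978.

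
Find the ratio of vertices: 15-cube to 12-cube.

The 15-cube has 2^15 = 32768 vertices. The 12-cube has 2^12 = 4096 vertices. Ratio: 32768/4096 = 8.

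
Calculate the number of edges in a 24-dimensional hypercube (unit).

Each of the 2^24 = 16777216 vertices has degree 24; total edges = 24·2^24/2 = 201326592.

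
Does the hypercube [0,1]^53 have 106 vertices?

False. The 53-cube has 2^53 = 9007199254740992 vertices.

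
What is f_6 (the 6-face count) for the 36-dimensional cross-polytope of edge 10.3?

f_6(36-orthoplex) = 2^7 · (36 choose 7) = 1068503040.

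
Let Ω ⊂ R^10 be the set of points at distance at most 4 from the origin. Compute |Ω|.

Volume = π^{10/2}·(4)^10/Γ(6) = 131072·π^5/15 ≈ 2.67404e+06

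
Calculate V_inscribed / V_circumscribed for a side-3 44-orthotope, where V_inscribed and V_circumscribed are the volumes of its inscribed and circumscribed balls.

Volume scales as r^n, and r_in/r_out = 1/√44, giving (1/√44)^44 ≈ 6.98299e-37.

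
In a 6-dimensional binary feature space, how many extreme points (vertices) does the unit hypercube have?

An n-cube has 2^n vertices; for n = 6 that is 2^6 = 64.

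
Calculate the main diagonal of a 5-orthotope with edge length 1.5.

d = √(1.5² + 1.5² + ... + 1.5²) [5 terms] = √(5·1.5²) = 1.5√5 ≈ 3.3541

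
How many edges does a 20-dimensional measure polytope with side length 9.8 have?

The 20-cube has n·2^(n-1) = 20·2^19 = 20·524288 = 10485760 edges.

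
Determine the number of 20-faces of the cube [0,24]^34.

f_20(34-cube) = (34 choose 20) · 2^14 = 22806128885760.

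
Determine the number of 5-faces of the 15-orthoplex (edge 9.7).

f_5(15-orthoplex) = 2^6 · (15 choose 6) = 320320.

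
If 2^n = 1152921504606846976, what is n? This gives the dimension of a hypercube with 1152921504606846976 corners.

The n-cube has 2^n vertices, and 1152921504606846976 = 2^60, so n = 60.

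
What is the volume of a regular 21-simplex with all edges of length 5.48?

V_21 = √(22) · 5.48^21 / (21! · 2^(21/2)) ≈ 2.07226e-07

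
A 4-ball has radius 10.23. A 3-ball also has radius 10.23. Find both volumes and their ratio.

V_4(10.23) ≈ 54047.1. V_3(10.23) ≈ 4484.52. Ratio V_4/V_3 ≈ 12.05.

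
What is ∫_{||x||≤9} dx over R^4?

Volume = π^{4/2}·(9)^4/Γ(3) = 6561·π^2/2 ≈ 32377.2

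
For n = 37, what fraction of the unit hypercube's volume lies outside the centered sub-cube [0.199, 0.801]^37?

1 - (1 - 2·0.199)^37 = 1 - 0.602^37 ≈ 0.999999993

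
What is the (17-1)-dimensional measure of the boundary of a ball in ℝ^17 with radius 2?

The surface area of an n-ball is 2π^(n/2) r^(n-1) / Γ(n/2). For n=17, r=2: 33554432·π^8/2027025 ≈ 157069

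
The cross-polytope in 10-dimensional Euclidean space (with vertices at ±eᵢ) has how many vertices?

The 10-dimensional cross-polytope has 2n = 2·10 = 20 vertices.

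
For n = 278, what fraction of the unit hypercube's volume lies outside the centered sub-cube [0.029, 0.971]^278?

Shell fraction = 1 - (1-0.058)^278 ≈ 0.9999999389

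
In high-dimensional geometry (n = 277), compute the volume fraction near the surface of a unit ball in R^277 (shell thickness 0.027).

1 - (1-0.027)^277 ≈ 0.99949 ≈ 99.95%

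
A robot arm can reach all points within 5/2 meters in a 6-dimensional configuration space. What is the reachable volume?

Volume = π^{6/2}·(5/2)^6/Γ(4) = 15625·π^3/384 ≈ 1261.65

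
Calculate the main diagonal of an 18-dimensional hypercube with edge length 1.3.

d = √(1.3² + 1.3² + ... + 1.3²) [18 terms] = √(18·1.3²) = 1.3√18 ≈ 5.51543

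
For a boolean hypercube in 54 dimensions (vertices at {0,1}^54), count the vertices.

An n-cube has 2^n vertices; for n = 54 that is 2^54 = 18014398509481984.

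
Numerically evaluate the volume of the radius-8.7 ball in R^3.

V_3(8.7) = π^(3/2) · (8.7)^3 / Γ(3/2 + 1) ≈ 2758.33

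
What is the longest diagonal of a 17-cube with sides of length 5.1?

The space diagonal of an n-cube of side s is s√n. Here 5.1·√17 ≈ 21.0278.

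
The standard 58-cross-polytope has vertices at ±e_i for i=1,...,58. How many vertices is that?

An n-cross-polytope has 2n vertices; here n = 58, giving 116.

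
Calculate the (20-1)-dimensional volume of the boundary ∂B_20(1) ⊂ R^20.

The surface area of an n-ball is 2π^(n/2) r^(n-1) / Γ(n/2). For n=20, r=1: π^10/181440 ≈ 0.516138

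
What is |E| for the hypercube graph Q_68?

The 68-cube has n·2^(n-1) = 68·2^67 = 68·147573952589676412928 = 10035028776097996079104 edges.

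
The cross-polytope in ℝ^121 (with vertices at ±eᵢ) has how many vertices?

An n-cross-polytope has 2n vertices; here n = 121, giving 242.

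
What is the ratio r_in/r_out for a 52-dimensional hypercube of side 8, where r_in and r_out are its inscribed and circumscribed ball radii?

r_in / r_out = (8/2) / (8√52/2) = 1/√52 ≈ 0.138675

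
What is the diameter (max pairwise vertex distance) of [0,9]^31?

Diagonal = √31 · 9 ≈ 50.1099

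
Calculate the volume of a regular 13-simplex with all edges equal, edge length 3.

V = (3^13 / 13!) · √((13+1) / 2^13) ≈ 1.05844e-05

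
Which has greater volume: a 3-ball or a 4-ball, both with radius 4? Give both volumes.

V_3(4.0) ≈ 268.083. V_4(4.0) ≈ 1263.31. The 4-ball is larger.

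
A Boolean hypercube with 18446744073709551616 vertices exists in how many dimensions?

The n-cube has 2^n vertices, and 18446744073709551616 = 2^64, so n = 64.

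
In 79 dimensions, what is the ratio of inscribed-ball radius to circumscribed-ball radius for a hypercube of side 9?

Ratio = (s/2)/(s√79/2) = 79^(-1/2) ≈ 0.112509.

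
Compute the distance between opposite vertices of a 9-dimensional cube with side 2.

The space diagonal of an n-cube of side s is s√n. Here 2·√9 = 6.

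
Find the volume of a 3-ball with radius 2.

V_3(2) = π^(3/2) · (2)^3 / Γ(3/2 + 1) = 32·π/3 ≈ 33.5103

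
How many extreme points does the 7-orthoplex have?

The 7-dimensional cross-polytope has 2n = 2·7 = 14 vertices.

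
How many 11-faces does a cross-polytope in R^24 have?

Number of 11-faces = 2^(11+1) · C(24,11+1) = 4096 · 2704156 = 11076222976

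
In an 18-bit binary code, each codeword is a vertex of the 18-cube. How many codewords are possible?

An n-cube has 2^n vertices; for n = 18 that is 2^18 = 262144.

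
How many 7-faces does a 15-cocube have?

f_7(15-orthoplex) = 2^8 · (15 choose 8) = 1647360.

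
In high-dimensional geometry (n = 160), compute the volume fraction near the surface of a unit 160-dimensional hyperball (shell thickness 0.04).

1 - (1-0.04)^160 ≈ 0.998543 ≈ 99.85%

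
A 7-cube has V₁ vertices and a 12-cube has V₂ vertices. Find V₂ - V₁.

V₁ = 2^7 = 128. V₂ = 2^12 = 4096. V₂ - V₁ = 3968.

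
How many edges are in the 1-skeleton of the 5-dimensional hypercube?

An n-cube has n·2^(n-1) edges. With n = 5: 5·16 = 80.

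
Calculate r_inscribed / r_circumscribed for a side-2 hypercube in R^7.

For an n-cube of any side s, the inradius is s/2 and the circumradius is s√n/2, so the ratio is 1/√7 ≈ 0.377964.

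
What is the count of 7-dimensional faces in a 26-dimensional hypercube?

f_7(26-cube) = (26 choose 7) · 2^19 = 344876646400.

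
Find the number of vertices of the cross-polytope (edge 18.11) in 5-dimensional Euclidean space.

Number of 0-faces = 2^(0+1) · C(5,0+1) = 2 · 5 = 10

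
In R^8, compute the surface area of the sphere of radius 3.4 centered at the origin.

The surface area of an n-ball is 2π^(n/2) r^(n-1) / Γ(n/2). For n=8, r=3.4: 170542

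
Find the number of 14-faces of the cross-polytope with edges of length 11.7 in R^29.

f_14(29-orthoplex) = 2^15 · (29 choose 15) = 2541445447680.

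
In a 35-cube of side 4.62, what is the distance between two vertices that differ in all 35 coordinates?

d = √(4.62² + 4.62² + ... + 4.62²) [35 terms] = √(35·4.62²) = 4.62√35 ≈ 27.3323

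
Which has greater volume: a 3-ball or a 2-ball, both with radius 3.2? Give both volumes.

V_3(3.2) ≈ 137.258. V_2(3.2) ≈ 32.1699. The 3-ball is larger.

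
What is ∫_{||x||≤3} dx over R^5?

V_5(3) = π^(5/2) · (3)^5 / Γ(5/2 + 1) = 648·π^2/5 ≈ 1279.1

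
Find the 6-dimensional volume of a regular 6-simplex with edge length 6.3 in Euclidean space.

Volume = 6.3^6 · √(7/2^6) / 6! ≈ 28.719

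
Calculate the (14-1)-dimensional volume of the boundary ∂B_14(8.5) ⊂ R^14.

S_14(8.5) = 2·π^(14/2)·(8.5)^13 / Γ(14/2) = 9904578032905937·π^7/2949120 ≈ 1.01436e+13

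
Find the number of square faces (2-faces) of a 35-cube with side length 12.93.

Number of 2-faces = C(35,2) · 2^(35-2) = 595 · 8589934592 = 5111011082240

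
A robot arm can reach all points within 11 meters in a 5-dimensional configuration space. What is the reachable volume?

V = 1288408·π^2/15 ≈ 847738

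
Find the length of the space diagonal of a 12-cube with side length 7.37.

Diagonal = √12 · 7.37 ≈ 25.5304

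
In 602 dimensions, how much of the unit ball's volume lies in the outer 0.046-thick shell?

1 - (1-0.046)^602 ≈ 1 - 4.877e-13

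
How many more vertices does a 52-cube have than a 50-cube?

The 52-cube has 2^52 = 4503599627370496 vertices. The 50-cube has 2^50 = 1125899906842624 vertices. Difference: 4503599627370496 - 1125899906842624 = 3377699720527872.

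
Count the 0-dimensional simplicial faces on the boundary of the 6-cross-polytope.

f_0(6-orthoplex) = 2^1 · (6 choose 1) = 12.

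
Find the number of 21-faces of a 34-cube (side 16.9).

Number of 21-faces = C(34,21) · 2^(34-21) = 927983760 · 8192 = 7602042961920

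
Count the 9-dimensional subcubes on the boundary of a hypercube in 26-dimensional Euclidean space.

f_9(26-cube) = (26 choose 9) · 2^17 = 409541017600.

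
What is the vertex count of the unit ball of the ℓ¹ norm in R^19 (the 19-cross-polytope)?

The vertices are ±e_1, ..., ±e_19, so there are 2·19 = 38.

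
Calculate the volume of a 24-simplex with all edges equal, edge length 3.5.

Volume = 3.5^24 · √(25/2^24) / 24! ≈ 2.24666e-14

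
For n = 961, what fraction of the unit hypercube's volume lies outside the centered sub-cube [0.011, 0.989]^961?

1 - (1 - 2·0.011)^961 = 1 - 0.978^961 ≈ 0.9999999995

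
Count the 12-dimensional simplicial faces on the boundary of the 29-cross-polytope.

Each 12-face is the convex hull of 13 vertices, one chosen as ±e_i from each of 13 distinct axes: 2^13·C(29,13) = 555941191680.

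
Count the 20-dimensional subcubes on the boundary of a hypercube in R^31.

An n-cube has C(n,k)·2^(n-k) k-faces. Here C(31,20)·2^11 = 84672315·2048 = 173408901120.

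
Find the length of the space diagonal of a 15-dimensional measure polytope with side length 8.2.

Diagonal = √15 · 8.2 ≈ 31.7585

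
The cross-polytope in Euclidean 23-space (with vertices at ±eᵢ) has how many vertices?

The 23-dimensional cross-polytope has 2n = 2·23 = 46 vertices.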